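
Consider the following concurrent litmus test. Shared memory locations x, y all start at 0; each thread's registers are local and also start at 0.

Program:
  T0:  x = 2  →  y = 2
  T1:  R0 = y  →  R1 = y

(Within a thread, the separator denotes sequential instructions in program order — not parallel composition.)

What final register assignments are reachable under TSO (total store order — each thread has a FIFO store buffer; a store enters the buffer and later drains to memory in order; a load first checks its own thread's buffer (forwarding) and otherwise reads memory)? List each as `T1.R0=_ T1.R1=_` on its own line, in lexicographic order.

outcome vector order: (T1.R0,T1.R1)
|TSO outcomes| = 3

T1.R0=0 T1.R1=0
T1.R0=0 T1.R1=2
T1.R0=2 T1.R1=2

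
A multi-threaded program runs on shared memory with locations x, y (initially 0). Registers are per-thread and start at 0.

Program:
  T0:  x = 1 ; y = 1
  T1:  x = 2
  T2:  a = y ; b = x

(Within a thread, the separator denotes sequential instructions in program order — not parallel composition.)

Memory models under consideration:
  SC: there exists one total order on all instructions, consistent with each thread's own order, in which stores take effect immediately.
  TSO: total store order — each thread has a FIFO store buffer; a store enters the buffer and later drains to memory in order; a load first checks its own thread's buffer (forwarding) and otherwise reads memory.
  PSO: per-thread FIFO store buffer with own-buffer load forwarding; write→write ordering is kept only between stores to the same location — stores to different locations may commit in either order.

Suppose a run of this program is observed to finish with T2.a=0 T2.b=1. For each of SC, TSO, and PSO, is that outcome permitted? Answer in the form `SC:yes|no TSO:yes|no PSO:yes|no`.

SC:yes TSO:yes PSO:yes

outcome vector order: (T2.a,T2.b)
[SC] allowed = {(0,0); (0,1); (0,2); (1,1); (1,2)}
[TSO] allowed = {(0,0); (0,1); (0,2); (1,1); (1,2)}
[PSO] allowed = {(0,0); (0,1); (0,2); (1,0); (1,1); (1,2)}
target (0,1) ∈ {SC,TSO,PSO}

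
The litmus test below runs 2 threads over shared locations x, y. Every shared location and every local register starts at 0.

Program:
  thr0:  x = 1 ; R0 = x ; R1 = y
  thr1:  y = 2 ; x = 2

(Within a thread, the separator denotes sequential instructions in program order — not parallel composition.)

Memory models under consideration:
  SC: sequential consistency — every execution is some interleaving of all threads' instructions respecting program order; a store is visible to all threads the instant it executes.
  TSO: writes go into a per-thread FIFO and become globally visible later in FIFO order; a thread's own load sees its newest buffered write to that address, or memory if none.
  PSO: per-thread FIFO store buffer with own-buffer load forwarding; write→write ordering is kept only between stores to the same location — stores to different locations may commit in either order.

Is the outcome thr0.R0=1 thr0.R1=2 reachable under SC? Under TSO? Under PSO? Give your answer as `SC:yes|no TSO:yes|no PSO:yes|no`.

SC:yes TSO:yes PSO:yes

outcome vector order: (thr0.R0,thr0.R1)
under SC → <1 0> <1 2> <2 2>
under TSO → <1 0> <1 2> <2 2>
under PSO → <1 0> <1 2> <2 0> <2 2>
target <1 2> ∈ {SC,TSO,PSO}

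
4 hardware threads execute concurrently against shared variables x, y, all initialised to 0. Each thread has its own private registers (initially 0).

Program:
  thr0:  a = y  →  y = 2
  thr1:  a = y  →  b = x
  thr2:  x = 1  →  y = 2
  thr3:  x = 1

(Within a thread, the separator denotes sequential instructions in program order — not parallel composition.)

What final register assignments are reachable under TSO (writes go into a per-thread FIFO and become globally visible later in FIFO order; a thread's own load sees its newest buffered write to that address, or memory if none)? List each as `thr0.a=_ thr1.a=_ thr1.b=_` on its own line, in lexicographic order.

outcome vector order: (thr0.a,thr1.a,thr1.b)
|TSO outcomes| = 7

thr0.a=0 thr1.a=0 thr1.b=0
thr0.a=0 thr1.a=0 thr1.b=1
thr0.a=0 thr1.a=2 thr1.b=0
thr0.a=0 thr1.a=2 thr1.b=1
thr0.a=2 thr1.a=0 thr1.b=0
thr0.a=2 thr1.a=0 thr1.b=1
thr0.a=2 thr1.a=2 thr1.b=1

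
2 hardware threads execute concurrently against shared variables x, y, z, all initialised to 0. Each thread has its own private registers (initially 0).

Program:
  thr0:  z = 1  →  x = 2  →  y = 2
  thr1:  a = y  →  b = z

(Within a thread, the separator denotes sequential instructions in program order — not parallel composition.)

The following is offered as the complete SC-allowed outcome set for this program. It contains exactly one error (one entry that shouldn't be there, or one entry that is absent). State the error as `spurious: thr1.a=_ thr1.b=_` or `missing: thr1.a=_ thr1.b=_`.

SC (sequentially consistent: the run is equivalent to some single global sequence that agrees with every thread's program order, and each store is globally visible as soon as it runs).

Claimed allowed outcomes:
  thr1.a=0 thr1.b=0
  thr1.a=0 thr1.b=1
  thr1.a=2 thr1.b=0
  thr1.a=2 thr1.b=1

outcome vector order: (thr1.a,thr1.b)
under SC → (0,0), (0,1), (2,1)
claimed∖SC = {(2,0)}

spurious: thr1.a=2 thr1.b=0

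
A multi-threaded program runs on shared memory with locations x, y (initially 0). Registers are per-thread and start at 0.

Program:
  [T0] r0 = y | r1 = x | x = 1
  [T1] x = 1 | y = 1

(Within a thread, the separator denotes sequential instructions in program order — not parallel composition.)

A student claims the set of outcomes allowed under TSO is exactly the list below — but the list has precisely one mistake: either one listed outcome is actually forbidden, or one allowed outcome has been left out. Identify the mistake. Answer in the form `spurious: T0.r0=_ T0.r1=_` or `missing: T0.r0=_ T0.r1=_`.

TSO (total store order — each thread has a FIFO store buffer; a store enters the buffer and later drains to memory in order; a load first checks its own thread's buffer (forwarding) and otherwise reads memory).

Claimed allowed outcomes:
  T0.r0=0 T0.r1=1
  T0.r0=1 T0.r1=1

outcome vector order: (T0.r0,T0.r1)
TSO: 3 outcomes — {0/0 0/1 1/1}
TSO∖claimed = {0/0}

missing: T0.r0=0 T0.r1=0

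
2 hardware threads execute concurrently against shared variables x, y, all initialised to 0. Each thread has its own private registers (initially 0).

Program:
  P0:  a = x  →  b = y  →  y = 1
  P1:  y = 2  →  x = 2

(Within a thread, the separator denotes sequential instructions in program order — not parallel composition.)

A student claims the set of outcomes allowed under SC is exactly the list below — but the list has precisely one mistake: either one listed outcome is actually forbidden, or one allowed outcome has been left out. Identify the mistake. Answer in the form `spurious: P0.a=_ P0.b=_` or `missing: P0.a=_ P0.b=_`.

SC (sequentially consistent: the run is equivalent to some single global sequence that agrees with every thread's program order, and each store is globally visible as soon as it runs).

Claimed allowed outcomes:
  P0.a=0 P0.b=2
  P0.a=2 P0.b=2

outcome vector order: (P0.a,P0.b)
[SC] allowed = {0/0; 0/2; 2/2}
SC∖claimed = {0/0}

missing: P0.a=0 P0.b=0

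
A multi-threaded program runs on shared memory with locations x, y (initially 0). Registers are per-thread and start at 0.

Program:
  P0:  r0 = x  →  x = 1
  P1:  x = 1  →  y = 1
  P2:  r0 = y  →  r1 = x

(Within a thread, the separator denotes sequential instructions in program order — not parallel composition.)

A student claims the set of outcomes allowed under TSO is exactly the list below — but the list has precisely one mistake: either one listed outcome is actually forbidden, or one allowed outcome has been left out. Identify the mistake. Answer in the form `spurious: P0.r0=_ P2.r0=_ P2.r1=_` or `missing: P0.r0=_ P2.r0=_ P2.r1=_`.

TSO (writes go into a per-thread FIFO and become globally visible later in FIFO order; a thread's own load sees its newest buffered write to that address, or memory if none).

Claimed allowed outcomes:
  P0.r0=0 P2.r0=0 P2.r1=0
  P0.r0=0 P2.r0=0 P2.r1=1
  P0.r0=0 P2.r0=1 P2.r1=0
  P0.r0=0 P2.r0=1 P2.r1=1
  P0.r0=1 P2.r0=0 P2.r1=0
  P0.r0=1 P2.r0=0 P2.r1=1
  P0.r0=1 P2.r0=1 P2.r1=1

spurious: P0.r0=0 P2.r0=1 P2.r1=0

outcome vector order: (P0.r0,P2.r0,P2.r1)
TSO: 6 outcomes — {<0 0 0>, <0 0 1>, <0 1 1>, <1 0 0>, <1 0 1>, <1 1 1>}
claimed∖TSO = {<0 1 0>}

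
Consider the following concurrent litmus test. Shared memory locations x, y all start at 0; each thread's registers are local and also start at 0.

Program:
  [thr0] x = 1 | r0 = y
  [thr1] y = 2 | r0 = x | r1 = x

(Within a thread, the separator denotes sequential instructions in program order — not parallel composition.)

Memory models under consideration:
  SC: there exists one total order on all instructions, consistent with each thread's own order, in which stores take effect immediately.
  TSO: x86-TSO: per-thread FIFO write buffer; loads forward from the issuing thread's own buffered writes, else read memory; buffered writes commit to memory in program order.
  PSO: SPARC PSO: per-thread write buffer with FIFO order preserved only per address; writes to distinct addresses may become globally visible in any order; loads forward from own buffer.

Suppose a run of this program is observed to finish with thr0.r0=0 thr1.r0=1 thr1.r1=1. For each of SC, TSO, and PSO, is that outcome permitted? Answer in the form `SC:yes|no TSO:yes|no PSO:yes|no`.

SC:yes TSO:yes PSO:yes

outcome vector order: (thr0.r0,thr1.r0,thr1.r1)
SC: 4 outcomes — {011; 200; 201; 211}
TSO: 6 outcomes — {000; 001; 011; 200; 201; 211}
PSO: 6 outcomes — {000; 001; 011; 200; 201; 211}
target 011 ∈ {SC,TSO,PSO}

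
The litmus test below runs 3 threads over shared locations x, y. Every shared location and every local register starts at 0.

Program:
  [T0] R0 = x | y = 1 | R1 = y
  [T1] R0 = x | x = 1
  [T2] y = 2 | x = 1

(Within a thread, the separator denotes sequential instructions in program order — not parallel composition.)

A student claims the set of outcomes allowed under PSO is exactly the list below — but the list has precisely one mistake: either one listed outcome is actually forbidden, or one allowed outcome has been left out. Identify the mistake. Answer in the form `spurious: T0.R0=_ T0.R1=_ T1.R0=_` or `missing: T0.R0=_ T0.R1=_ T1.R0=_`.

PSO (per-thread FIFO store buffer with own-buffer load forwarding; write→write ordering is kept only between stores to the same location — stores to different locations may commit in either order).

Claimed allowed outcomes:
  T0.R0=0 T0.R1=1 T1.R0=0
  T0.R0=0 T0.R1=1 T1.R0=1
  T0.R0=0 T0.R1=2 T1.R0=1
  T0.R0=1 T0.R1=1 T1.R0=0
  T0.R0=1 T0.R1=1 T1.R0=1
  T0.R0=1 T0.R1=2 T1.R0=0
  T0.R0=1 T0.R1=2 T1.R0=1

outcome vector order: (T0.R0,T0.R1,T1.R0)
PSO: 8 outcomes — {010, 011, 020, 021, 110, 111, 120, 121}
PSO∖claimed = {020}

missing: T0.R0=0 T0.R1=2 T1.R0=0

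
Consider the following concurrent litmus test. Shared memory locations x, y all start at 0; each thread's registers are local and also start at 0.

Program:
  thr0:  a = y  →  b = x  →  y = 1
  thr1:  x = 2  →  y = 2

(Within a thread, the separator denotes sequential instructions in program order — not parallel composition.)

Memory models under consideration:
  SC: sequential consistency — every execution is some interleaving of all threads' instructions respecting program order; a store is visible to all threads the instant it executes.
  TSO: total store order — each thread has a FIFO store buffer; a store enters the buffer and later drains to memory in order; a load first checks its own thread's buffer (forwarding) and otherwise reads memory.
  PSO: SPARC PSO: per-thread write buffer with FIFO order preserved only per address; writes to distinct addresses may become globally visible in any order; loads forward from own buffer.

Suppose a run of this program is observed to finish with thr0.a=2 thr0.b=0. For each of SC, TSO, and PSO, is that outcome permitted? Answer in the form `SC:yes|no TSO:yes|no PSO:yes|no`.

SC:no TSO:no PSO:yes

outcome vector order: (thr0.a,thr0.b)
SC: 3 outcomes — {0/0, 0/2, 2/2}
TSO: 3 outcomes — {0/0, 0/2, 2/2}
PSO: 4 outcomes — {0/0, 0/2, 2/0, 2/2}
target 2/0 ∈ {PSO}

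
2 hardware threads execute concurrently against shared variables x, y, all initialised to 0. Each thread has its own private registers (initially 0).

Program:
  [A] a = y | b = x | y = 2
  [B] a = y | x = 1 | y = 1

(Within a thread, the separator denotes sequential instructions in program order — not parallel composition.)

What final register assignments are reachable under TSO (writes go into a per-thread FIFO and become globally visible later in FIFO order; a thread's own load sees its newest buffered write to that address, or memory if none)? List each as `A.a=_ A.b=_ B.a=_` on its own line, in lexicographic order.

A.a=0 A.b=0 B.a=0
A.a=0 A.b=0 B.a=2
A.a=0 A.b=1 B.a=0
A.a=1 A.b=1 B.a=0

outcome vector order: (A.a,A.b,B.a)
|TSO outcomes| = 4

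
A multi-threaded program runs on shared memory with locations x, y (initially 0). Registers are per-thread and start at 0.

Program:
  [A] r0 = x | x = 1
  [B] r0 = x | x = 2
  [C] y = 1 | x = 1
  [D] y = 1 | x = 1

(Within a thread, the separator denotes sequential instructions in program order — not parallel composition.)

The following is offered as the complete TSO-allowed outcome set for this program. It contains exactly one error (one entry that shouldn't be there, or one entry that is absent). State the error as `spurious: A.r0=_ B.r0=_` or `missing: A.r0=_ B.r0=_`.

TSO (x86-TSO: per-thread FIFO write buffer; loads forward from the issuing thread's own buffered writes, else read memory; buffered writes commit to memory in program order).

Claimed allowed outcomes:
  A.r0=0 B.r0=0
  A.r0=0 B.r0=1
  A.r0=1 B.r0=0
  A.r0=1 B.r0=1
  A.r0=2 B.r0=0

missing: A.r0=2 B.r0=1

outcome vector order: (A.r0,B.r0)
under TSO → <0 0> <0 1> <1 0> <1 1> <2 0> <2 1>
TSO∖claimed = {<2 1>}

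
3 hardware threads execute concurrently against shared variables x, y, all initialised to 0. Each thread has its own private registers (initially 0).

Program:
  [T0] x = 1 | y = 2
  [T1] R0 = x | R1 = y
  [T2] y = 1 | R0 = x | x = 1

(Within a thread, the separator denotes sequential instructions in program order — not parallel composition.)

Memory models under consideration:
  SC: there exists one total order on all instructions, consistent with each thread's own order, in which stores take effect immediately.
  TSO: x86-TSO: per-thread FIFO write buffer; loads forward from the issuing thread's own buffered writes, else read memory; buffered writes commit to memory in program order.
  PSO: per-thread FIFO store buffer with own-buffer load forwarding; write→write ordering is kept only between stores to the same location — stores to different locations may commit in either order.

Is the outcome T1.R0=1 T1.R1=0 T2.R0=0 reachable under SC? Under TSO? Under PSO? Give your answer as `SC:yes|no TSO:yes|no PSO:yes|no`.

SC:no TSO:yes PSO:yes

outcome vector order: (T1.R0,T1.R1,T2.R0)
SC (11): 0/0/0, 0/0/1, 0/1/0, 0/1/1, 0/2/0, 0/2/1, 1/0/1, 1/1/0, 1/1/1, 1/2/0, 1/2/1
TSO (12): 0/0/0, 0/0/1, 0/1/0, 0/1/1, 0/2/0, 0/2/1, 1/0/0, 1/0/1, 1/1/0, 1/1/1, 1/2/0, 1/2/1
PSO (12): 0/0/0, 0/0/1, 0/1/0, 0/1/1, 0/2/0, 0/2/1, 1/0/0, 1/0/1, 1/1/0, 1/1/1, 1/2/0, 1/2/1
target 1/0/0 ∈ {TSO,PSO}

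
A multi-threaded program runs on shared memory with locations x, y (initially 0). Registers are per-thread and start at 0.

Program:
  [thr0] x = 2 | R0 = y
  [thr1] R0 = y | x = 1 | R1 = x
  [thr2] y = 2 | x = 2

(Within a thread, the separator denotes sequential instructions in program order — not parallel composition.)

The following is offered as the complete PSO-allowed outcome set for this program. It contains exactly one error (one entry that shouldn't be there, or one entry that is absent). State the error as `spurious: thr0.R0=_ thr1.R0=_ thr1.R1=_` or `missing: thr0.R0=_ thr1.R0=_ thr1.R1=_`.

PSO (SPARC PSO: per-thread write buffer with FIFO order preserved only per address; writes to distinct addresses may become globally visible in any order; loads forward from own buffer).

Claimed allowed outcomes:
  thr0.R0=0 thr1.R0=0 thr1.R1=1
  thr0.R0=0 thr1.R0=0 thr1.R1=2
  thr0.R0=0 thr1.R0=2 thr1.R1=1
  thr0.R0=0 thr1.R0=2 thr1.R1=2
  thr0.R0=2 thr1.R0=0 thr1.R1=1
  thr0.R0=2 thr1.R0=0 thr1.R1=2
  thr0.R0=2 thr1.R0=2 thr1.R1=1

missing: thr0.R0=2 thr1.R0=2 thr1.R1=2

outcome vector order: (thr0.R0,thr1.R0,thr1.R1)
under PSO → <0 0 1>, <0 0 2>, <0 2 1>, <0 2 2>, <2 0 1>, <2 0 2>, <2 2 1>, <2 2 2>
PSO∖claimed = {<2 2 2>}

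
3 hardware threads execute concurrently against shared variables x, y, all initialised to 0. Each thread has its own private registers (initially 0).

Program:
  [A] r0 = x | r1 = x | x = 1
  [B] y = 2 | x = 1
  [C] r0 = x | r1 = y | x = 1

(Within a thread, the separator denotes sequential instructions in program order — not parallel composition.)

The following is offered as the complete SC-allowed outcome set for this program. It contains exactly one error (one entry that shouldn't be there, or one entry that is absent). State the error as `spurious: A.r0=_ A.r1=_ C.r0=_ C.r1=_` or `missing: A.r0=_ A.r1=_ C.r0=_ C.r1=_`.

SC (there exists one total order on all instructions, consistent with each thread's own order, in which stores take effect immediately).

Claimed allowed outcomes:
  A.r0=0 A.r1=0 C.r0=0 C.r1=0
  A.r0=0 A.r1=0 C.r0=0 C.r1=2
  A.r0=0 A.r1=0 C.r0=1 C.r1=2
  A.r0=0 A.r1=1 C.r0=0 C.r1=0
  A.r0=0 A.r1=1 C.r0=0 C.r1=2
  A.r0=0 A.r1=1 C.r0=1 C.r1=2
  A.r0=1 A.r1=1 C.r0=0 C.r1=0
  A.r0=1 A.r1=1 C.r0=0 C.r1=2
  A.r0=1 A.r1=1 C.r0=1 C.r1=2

missing: A.r0=0 A.r1=0 C.r0=1 C.r1=0

outcome vector order: (A.r0,A.r1,C.r0,C.r1)
SC: 10 outcomes — {0000, 0002, 0010, 0012, 0100, 0102, 0112, 1100, 1102, 1112}
SC∖claimed = {0010}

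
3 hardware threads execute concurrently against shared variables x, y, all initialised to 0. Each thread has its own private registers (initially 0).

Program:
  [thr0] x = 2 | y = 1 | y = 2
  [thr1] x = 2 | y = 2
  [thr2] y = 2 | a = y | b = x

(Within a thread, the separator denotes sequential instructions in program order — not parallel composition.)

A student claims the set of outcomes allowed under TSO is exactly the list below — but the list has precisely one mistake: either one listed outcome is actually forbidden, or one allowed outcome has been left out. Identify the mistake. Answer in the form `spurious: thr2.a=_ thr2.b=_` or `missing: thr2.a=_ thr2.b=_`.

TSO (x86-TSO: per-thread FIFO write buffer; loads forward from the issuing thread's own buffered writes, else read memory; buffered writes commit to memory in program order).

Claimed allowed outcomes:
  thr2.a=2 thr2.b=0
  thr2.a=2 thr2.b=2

missing: thr2.a=1 thr2.b=2

outcome vector order: (thr2.a,thr2.b)
TSO (3): <1 2>; <2 0>; <2 2>
TSO∖claimed = {<1 2>}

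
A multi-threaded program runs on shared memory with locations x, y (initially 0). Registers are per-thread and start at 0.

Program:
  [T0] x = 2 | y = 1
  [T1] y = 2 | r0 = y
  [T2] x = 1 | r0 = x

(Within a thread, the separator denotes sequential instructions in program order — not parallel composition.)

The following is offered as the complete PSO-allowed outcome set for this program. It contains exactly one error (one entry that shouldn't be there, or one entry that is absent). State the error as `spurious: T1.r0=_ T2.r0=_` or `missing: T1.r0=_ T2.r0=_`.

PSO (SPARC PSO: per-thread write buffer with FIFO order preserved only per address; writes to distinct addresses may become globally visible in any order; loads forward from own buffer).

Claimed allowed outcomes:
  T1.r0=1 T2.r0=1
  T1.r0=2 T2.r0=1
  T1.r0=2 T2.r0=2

outcome vector order: (T1.r0,T2.r0)
[PSO] allowed = {11; 12; 21; 22}
PSO∖claimed = {12}

missing: T1.r0=1 T2.r0=2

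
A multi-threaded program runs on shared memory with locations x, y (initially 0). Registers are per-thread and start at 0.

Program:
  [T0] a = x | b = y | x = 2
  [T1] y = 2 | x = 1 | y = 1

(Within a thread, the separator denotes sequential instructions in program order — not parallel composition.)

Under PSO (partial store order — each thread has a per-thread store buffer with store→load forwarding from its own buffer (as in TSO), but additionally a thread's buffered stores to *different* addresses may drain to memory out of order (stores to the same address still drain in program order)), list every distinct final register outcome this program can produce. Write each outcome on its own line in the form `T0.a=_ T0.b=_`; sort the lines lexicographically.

T0.a=0 T0.b=0
T0.a=0 T0.b=1
T0.a=0 T0.b=2
T0.a=1 T0.b=0
T0.a=1 T0.b=1
T0.a=1 T0.b=2

outcome vector order: (T0.a,T0.b)
|PSO outcomes| = 6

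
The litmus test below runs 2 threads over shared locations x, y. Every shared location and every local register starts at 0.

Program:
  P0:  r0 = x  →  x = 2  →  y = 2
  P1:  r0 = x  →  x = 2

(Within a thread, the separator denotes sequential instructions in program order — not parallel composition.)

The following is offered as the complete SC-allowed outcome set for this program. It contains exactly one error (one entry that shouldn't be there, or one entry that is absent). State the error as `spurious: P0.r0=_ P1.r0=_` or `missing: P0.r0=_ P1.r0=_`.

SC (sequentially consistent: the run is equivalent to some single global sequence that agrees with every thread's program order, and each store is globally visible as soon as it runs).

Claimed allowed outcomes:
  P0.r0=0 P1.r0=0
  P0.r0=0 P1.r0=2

outcome vector order: (P0.r0,P1.r0)
SC (3): <0 0>, <0 2>, <2 0>
SC∖claimed = {<2 0>}

missing: P0.r0=2 P1.r0=0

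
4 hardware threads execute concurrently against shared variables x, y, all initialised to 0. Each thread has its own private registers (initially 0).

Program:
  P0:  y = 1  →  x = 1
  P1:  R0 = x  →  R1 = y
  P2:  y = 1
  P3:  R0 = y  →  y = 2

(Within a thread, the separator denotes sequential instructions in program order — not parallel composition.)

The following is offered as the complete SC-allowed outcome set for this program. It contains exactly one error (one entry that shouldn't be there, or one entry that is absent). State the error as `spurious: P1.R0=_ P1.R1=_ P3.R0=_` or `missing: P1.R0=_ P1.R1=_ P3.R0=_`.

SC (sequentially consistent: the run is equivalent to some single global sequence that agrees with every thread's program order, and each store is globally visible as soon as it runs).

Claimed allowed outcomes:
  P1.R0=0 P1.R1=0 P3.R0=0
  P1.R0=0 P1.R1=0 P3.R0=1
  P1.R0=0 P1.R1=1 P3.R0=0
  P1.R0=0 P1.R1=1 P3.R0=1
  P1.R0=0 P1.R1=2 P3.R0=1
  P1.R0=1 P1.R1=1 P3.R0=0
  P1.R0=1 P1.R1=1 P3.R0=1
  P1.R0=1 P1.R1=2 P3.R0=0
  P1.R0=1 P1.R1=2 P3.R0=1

outcome vector order: (P1.R0,P1.R1,P3.R0)
[SC] allowed = {<0 0 0> <0 0 1> <0 1 0> <0 1 1> <0 2 0> <0 2 1> <1 1 0> <1 1 1> <1 2 0> <1 2 1>}
SC∖claimed = {<0 2 0>}

missing: P1.R0=0 P1.R1=2 P3.R0=0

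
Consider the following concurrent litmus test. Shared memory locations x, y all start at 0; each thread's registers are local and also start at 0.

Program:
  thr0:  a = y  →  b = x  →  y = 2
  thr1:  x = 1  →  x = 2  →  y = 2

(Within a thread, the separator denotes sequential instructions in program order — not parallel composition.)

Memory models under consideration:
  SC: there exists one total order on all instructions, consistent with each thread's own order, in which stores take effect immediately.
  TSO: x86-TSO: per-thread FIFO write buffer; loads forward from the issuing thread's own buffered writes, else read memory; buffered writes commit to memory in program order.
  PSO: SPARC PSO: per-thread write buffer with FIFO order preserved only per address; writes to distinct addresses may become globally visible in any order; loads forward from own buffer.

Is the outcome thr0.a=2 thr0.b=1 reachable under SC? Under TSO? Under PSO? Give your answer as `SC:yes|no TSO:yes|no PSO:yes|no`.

SC:no TSO:no PSO:yes

outcome vector order: (thr0.a,thr0.b)
SC (4): 00 01 02 22
TSO (4): 00 01 02 22
PSO (6): 00 01 02 20 21 22
target 21 ∈ {PSO}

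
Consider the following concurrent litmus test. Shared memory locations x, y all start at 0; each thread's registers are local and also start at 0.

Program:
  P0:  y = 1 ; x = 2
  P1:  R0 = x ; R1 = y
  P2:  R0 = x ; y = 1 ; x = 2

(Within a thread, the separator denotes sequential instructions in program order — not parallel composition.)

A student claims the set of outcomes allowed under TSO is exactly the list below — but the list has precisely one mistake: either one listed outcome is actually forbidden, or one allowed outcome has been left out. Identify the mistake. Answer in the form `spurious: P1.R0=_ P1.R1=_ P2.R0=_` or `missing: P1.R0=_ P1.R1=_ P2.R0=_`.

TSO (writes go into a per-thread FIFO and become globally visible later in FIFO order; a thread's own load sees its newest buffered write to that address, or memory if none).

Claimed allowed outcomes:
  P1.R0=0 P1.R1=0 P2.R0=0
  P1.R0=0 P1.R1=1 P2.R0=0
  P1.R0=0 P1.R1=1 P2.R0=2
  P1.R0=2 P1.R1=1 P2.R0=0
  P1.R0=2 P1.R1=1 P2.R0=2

missing: P1.R0=0 P1.R1=0 P2.R0=2

outcome vector order: (P1.R0,P1.R1,P2.R0)
TSO (6): (0,0,0), (0,0,2), (0,1,0), (0,1,2), (2,1,0), (2,1,2)
TSO∖claimed = {(0,0,2)}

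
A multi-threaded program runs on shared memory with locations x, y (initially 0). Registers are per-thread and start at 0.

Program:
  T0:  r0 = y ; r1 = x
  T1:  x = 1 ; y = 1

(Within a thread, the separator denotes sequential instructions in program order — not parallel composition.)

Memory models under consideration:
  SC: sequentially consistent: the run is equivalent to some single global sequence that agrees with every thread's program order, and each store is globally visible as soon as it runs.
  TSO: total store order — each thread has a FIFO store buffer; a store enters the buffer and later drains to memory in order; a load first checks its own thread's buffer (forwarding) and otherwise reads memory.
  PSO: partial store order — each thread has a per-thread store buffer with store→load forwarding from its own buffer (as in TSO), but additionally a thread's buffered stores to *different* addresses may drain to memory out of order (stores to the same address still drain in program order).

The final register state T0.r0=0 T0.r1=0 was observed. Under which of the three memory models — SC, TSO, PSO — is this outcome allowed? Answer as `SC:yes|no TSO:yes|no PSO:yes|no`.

outcome vector order: (T0.r0,T0.r1)
SC: 3 outcomes — {<0 0>; <0 1>; <1 1>}
TSO: 3 outcomes — {<0 0>; <0 1>; <1 1>}
PSO: 4 outcomes — {<0 0>; <0 1>; <1 0>; <1 1>}
target <0 0> ∈ {SC,TSO,PSO}

SC:yes TSO:yes PSO:yes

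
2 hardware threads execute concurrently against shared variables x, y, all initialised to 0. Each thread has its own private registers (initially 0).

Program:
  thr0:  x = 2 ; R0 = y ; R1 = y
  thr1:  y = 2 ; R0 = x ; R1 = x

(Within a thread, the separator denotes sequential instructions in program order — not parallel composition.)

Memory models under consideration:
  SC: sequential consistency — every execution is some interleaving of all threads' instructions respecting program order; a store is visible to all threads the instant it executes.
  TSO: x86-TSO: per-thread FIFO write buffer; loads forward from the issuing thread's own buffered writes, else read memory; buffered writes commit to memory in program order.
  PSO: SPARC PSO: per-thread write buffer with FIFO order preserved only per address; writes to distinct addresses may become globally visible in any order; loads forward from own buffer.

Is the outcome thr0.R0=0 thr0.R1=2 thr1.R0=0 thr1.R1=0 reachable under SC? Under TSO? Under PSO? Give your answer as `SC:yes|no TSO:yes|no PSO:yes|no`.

outcome vector order: (thr0.R0,thr0.R1,thr1.R0,thr1.R1)
SC: 5 outcomes — {(0,0,2,2), (0,2,2,2), (2,2,0,0), (2,2,0,2), (2,2,2,2)}
TSO: 9 outcomes — {(0,0,0,0), (0,0,0,2), (0,0,2,2), (0,2,0,0), (0,2,0,2), (0,2,2,2), (2,2,0,0), (2,2,0,2), (2,2,2,2)}
PSO: 9 outcomes — {(0,0,0,0), (0,0,0,2), (0,0,2,2), (0,2,0,0), (0,2,0,2), (0,2,2,2), (2,2,0,0), (2,2,0,2), (2,2,2,2)}
target (0,2,0,0) ∈ {TSO,PSO}

SC:no TSO:yes PSO:yes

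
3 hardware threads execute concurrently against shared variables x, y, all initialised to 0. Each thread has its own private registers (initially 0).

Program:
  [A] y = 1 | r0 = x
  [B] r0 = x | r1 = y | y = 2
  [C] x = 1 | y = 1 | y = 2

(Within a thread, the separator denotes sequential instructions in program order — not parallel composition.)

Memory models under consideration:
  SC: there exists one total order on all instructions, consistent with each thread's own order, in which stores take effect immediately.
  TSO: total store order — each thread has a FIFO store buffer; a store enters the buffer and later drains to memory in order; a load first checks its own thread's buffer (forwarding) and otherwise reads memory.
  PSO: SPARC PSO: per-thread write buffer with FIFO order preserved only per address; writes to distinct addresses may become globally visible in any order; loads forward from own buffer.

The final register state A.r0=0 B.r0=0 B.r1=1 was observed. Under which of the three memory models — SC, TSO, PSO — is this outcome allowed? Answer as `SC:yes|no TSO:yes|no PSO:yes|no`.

outcome vector order: (A.r0,B.r0,B.r1)
[SC] allowed = {000; 001; 002; 011; 012; 100; 101; 102; 110; 111; 112}
[TSO] allowed = {000; 001; 002; 010; 011; 012; 100; 101; 102; 110; 111; 112}
[PSO] allowed = {000; 001; 002; 010; 011; 012; 100; 101; 102; 110; 111; 112}
target 001 ∈ {SC,TSO,PSO}

SC:yes TSO:yes PSO:yes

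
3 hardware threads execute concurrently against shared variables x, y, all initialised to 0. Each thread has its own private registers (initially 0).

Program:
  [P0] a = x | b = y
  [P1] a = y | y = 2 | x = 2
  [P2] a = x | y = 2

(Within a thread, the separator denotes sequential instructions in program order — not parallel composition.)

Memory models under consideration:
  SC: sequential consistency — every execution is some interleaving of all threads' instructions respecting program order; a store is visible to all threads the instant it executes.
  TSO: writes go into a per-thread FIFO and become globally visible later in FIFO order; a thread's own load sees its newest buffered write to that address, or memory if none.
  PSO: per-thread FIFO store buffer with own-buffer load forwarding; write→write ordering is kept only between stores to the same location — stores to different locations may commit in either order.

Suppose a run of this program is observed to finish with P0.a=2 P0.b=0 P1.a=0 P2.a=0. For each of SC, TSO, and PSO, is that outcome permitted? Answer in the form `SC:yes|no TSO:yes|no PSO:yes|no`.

outcome vector order: (P0.a,P0.b,P1.a,P2.a)
SC: 9 outcomes — {0000, 0002, 0020, 0200, 0202, 0220, 2200, 2202, 2220}
TSO: 9 outcomes — {0000, 0002, 0020, 0200, 0202, 0220, 2200, 2202, 2220}
PSO: 11 outcomes — {0000, 0002, 0020, 0200, 0202, 0220, 2000, 2002, 2200, 2202, 2220}
target 2000 ∈ {PSO}

SC:no TSO:no PSO:yes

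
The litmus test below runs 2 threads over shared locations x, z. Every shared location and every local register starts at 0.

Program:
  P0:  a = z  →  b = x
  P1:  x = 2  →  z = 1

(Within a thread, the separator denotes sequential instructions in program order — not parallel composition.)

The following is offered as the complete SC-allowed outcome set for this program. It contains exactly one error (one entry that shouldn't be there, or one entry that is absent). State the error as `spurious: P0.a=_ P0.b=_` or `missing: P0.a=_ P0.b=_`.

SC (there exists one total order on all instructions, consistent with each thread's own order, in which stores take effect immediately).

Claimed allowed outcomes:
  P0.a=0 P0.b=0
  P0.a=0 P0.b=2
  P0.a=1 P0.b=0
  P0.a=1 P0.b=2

outcome vector order: (P0.a,P0.b)
[SC] allowed = {(0,0), (0,2), (1,2)}
claimed∖SC = {(1,0)}

spurious: P0.a=1 P0.b=0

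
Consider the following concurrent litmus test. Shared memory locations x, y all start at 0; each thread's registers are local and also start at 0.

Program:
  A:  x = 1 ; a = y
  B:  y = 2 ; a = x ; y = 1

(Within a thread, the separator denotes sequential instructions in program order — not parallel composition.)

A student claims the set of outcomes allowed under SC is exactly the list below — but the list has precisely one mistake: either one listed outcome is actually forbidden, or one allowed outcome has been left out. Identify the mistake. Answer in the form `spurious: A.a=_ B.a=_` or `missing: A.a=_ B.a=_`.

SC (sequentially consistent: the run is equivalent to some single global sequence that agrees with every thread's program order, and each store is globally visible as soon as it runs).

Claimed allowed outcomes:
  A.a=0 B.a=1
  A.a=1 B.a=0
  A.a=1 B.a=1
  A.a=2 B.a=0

missing: A.a=2 B.a=1

outcome vector order: (A.a,B.a)
SC (5): <0 1> <1 0> <1 1> <2 0> <2 1>
SC∖claimed = {<2 1>}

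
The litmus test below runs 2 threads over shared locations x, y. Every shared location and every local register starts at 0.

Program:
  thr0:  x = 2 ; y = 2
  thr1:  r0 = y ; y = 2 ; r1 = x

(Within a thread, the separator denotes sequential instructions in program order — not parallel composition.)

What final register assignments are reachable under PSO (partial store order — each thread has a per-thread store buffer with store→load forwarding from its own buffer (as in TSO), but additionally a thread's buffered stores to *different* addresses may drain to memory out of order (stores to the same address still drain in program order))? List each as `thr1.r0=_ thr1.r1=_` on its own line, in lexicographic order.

outcome vector order: (thr1.r0,thr1.r1)
|PSO outcomes| = 4

thr1.r0=0 thr1.r1=0
thr1.r0=0 thr1.r1=2
thr1.r0=2 thr1.r1=0
thr1.r0=2 thr1.r1=2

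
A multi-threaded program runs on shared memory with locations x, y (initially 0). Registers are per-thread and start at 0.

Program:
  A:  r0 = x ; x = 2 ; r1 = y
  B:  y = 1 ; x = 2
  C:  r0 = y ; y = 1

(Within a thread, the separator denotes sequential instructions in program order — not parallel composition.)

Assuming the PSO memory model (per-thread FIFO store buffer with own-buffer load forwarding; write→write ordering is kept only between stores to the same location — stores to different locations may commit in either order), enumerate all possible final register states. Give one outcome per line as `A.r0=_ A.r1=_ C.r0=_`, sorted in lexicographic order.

A.r0=0 A.r1=0 C.r0=0
A.r0=0 A.r1=0 C.r0=1
A.r0=0 A.r1=1 C.r0=0
A.r0=0 A.r1=1 C.r0=1
A.r0=2 A.r1=0 C.r0=0
A.r0=2 A.r1=0 C.r0=1
A.r0=2 A.r1=1 C.r0=0
A.r0=2 A.r1=1 C.r0=1

outcome vector order: (A.r0,A.r1,C.r0)
|PSO outcomes| = 8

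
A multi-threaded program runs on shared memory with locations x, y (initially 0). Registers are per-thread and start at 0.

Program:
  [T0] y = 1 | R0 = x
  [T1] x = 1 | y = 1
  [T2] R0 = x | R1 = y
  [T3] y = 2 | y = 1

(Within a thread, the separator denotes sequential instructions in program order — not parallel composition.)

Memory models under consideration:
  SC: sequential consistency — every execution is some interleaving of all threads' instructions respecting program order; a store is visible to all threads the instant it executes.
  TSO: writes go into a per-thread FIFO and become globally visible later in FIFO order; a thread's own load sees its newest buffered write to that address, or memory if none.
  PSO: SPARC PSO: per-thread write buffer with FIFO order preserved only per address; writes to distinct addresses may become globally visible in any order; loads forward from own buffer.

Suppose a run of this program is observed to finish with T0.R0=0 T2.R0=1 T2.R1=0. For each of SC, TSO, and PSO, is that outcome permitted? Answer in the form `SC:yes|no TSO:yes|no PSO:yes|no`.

outcome vector order: (T0.R0,T2.R0,T2.R1)
SC: 11 outcomes — {(0,0,0) (0,0,1) (0,0,2) (0,1,1) (0,1,2) (1,0,0) (1,0,1) (1,0,2) (1,1,0) (1,1,1) (1,1,2)}
TSO: 12 outcomes — {(0,0,0) (0,0,1) (0,0,2) (0,1,0) (0,1,1) (0,1,2) (1,0,0) (1,0,1) (1,0,2) (1,1,0) (1,1,1) (1,1,2)}
PSO: 12 outcomes — {(0,0,0) (0,0,1) (0,0,2) (0,1,0) (0,1,1) (0,1,2) (1,0,0) (1,0,1) (1,0,2) (1,1,0) (1,1,1) (1,1,2)}
target (0,1,0) ∈ {TSO,PSO}

SC:no TSO:yes PSO:yes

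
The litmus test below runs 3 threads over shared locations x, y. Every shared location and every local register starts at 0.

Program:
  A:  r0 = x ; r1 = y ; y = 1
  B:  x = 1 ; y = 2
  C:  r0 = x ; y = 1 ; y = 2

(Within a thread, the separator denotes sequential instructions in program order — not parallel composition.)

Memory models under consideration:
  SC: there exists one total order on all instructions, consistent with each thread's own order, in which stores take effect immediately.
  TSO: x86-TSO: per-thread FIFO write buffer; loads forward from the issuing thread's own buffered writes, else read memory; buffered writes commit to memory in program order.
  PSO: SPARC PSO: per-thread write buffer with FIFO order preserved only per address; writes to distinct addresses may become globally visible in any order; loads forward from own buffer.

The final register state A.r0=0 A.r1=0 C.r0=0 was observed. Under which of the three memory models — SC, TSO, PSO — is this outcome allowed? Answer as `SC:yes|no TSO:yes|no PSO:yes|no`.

SC:yes TSO:yes PSO:yes

outcome vector order: (A.r0,A.r1,C.r0)
SC: 12 outcomes — {(0,0,0); (0,0,1); (0,1,0); (0,1,1); (0,2,0); (0,2,1); (1,0,0); (1,0,1); (1,1,0); (1,1,1); (1,2,0); (1,2,1)}
TSO: 12 outcomes — {(0,0,0); (0,0,1); (0,1,0); (0,1,1); (0,2,0); (0,2,1); (1,0,0); (1,0,1); (1,1,0); (1,1,1); (1,2,0); (1,2,1)}
PSO: 12 outcomes — {(0,0,0); (0,0,1); (0,1,0); (0,1,1); (0,2,0); (0,2,1); (1,0,0); (1,0,1); (1,1,0); (1,1,1); (1,2,0); (1,2,1)}
target (0,0,0) ∈ {SC,TSO,PSO}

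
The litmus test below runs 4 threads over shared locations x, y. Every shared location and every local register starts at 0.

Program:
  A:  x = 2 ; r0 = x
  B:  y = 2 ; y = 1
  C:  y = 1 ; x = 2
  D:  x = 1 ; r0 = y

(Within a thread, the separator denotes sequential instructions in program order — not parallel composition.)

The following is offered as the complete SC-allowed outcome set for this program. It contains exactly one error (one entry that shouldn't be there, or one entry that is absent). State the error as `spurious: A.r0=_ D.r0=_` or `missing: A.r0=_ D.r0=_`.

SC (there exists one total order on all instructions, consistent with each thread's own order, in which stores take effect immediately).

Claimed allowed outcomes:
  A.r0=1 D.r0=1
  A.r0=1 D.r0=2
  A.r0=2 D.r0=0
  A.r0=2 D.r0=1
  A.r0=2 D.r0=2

outcome vector order: (A.r0,D.r0)
SC (6): <1 0>; <1 1>; <1 2>; <2 0>; <2 1>; <2 2>
SC∖claimed = {<1 0>}

missing: A.r0=1 D.r0=0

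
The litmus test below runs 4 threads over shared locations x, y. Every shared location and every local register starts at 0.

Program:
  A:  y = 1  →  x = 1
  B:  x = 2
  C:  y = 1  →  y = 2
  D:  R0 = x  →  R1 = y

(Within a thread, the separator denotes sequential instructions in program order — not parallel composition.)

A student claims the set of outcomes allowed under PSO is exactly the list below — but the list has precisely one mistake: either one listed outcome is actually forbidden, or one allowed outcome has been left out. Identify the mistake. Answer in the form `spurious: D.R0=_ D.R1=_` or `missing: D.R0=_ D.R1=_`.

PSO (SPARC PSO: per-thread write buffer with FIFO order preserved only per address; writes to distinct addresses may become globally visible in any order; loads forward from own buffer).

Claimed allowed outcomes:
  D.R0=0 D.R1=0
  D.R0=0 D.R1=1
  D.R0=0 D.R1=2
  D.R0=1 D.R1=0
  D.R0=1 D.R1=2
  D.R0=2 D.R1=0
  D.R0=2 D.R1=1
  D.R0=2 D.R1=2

missing: D.R0=1 D.R1=1

outcome vector order: (D.R0,D.R1)
under PSO → (0,0); (0,1); (0,2); (1,0); (1,1); (1,2); (2,0); (2,1); (2,2)
PSO∖claimed = {(1,1)}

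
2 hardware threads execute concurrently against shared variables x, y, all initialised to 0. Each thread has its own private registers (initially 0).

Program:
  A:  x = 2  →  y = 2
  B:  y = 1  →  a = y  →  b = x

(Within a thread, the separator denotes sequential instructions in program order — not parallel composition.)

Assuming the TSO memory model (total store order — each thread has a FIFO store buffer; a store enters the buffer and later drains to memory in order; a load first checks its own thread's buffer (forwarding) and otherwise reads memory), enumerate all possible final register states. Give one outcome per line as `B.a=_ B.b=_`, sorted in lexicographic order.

outcome vector order: (B.a,B.b)
|TSO outcomes| = 3

B.a=1 B.b=0
B.a=1 B.b=2
B.a=2 B.b=2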